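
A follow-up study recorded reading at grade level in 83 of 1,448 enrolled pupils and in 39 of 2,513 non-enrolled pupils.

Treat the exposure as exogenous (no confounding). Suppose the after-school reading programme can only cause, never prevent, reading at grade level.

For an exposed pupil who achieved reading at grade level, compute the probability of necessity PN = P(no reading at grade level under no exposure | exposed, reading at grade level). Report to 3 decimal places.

PN ≈ 0.729

p₁ = P(outcome | exposed) = 83/1448 = 0.05732
p₀ = P(outcome | unexposed) = 39/2513 = 0.015519
Under exogeneity and monotonicity, PN = (p₁ − p₀) / p₁.
PN = (0.05732 − 0.015519) / 0.05732 = 0.041801 / 0.05732 ≈ 0.7293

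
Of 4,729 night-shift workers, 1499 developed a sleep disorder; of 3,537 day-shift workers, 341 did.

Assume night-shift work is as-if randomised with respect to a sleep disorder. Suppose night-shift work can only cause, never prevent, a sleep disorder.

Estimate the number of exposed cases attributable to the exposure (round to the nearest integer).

about 1043 cases

p₁ = P(outcome | exposed) = 1499/4729 = 0.31698
p₀ = P(outcome | unexposed) = 341/3537 = 0.096409
PN = (p₁ − p₀)/p₁ = (0.31698 − 0.096409) / 0.31698 ≈ 0.69585.
Attributable cases ≈ PN × (exposed cases) = 0.69585 × 1499 ≈ 1043.08.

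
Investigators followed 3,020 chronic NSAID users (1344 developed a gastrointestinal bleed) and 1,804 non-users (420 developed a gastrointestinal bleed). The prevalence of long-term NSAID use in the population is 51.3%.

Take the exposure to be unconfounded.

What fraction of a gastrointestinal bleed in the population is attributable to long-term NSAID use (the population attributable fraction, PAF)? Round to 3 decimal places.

p₁ = P(outcome | exposed) = 1344/3020 = 0.44503
p₀ = P(outcome | unexposed) = 420/1804 = 0.23282
Overall risk P(Y=1) = π·p₁ + (1−π)·p₀ = 0.513×0.44503 + 0.487×0.23282 = 0.34168.
Under exogeneity, PAF = [P(Y=1) − p₀] / P(Y=1).
PAF = (0.34168 − 0.23282) / 0.34168 ≈ 0.3186

PAF ≈ 0.319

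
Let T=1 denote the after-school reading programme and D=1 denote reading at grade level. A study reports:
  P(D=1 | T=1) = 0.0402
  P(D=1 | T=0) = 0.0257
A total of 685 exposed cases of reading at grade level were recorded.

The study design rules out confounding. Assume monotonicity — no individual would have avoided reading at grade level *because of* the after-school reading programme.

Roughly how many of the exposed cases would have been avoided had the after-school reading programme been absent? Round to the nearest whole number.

about 247 cases

Let p₁ = 0.0402, p₀ = 0.0257.
PN = (p₁ − p₀)/p₁ = (0.0402 − 0.0257) / 0.0402 ≈ 0.36070.
Attributable cases ≈ PN × (exposed cases) = 0.36070 × 685 ≈ 247.08.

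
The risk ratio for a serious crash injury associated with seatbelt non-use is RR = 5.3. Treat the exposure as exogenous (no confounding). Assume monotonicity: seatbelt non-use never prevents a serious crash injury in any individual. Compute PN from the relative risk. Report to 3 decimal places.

Under exogeneity and monotonicity, PN = (RR − 1) / RR = 1 − 1/RR.
PN = (5.3 − 1) / 5.3 = 4.3 / 5.3 ≈ 0.8113

PN ≈ 0.811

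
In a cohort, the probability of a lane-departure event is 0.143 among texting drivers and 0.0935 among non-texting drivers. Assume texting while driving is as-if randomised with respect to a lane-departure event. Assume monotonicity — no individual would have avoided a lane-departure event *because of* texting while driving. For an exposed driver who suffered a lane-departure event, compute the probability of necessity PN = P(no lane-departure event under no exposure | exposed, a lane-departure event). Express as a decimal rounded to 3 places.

PN ≈ 0.346

Let p₁ = 0.143, p₀ = 0.0935.
Under exogeneity and monotonicity, PN = (p₁ − p₀) / p₁.
PN = (0.143 − 0.0935) / 0.143 = 0.0495 / 0.143 ≈ 0.3462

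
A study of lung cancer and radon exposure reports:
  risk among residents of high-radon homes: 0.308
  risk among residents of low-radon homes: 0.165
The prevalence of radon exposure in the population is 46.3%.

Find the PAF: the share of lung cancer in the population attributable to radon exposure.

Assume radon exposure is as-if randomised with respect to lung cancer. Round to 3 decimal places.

Let p₁ = 0.308, p₀ = 0.165.
Overall risk P(Y=1) = π·p₁ + (1−π)·p₀ = 0.463×0.308 + 0.537×0.165 = 0.23121.
Under exogeneity, PAF = [P(Y=1) − p₀] / P(Y=1).
PAF = (0.23121 − 0.165) / 0.23121 ≈ 0.2864

PAF ≈ 0.286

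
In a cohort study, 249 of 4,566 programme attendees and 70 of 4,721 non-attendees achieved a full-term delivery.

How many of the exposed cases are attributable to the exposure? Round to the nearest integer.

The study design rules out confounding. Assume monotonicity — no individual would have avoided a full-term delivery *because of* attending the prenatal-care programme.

about 181 cases

p₁ = P(outcome | exposed) = 249/4566 = 0.054534
p₀ = P(outcome | unexposed) = 70/4721 = 0.014827
PN = (p₁ − p₀)/p₁ = (0.054534 − 0.014827) / 0.054534 ≈ 0.72811.
Attributable cases ≈ PN × (exposed cases) = 0.72811 × 249 ≈ 181.30.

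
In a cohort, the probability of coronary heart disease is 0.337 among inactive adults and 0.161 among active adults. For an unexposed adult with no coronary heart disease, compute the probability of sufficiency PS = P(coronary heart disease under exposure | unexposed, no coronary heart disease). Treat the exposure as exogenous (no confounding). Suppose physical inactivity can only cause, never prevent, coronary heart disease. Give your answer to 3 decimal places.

Let p₁ = 0.337, p₀ = 0.161.
Under exogeneity and monotonicity, PS = (p₁ − p₀) / (1 − p₀).
PS = (0.337 − 0.161) / (1 − 0.161) = 0.176 / 0.839 ≈ 0.2098

PS ≈ 0.210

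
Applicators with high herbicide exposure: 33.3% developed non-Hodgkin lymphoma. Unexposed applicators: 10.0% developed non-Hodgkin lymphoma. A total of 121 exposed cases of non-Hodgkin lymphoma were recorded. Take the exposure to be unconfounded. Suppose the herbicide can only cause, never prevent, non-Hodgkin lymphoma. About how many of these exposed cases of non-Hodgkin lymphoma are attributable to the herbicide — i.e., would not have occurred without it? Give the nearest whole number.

p₁ = 0.333, p₀ = 0.1.
PN = (p₁ − p₀)/p₁ = (0.333 − 0.1) / 0.333 ≈ 0.69970.
Attributable cases ≈ PN × (exposed cases) = 0.69970 × 121 ≈ 84.66.

about 85 cases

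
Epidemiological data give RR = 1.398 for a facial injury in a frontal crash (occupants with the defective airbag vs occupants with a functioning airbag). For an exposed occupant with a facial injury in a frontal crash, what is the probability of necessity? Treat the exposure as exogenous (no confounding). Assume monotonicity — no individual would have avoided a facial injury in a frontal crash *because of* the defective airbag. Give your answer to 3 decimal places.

Under exogeneity and monotonicity, PN = (RR − 1) / RR = 1 − 1/RR.
PN = (1.398 − 1) / 1.398 = 0.398 / 1.398 ≈ 0.2847

PN ≈ 0.285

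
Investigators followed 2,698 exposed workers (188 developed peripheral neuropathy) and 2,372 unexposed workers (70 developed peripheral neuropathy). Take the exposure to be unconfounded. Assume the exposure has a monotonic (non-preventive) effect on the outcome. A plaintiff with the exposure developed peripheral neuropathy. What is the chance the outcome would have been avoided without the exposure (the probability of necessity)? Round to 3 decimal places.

p₁ = P(outcome | exposed) = 188/2698 = 0.069681
p₀ = P(outcome | unexposed) = 70/2372 = 0.029511
Under exogeneity and monotonicity, PN = (p₁ − p₀) / p₁.
PN = (0.069681 − 0.029511) / 0.069681 = 0.04017 / 0.069681 ≈ 0.5765

PN ≈ 0.576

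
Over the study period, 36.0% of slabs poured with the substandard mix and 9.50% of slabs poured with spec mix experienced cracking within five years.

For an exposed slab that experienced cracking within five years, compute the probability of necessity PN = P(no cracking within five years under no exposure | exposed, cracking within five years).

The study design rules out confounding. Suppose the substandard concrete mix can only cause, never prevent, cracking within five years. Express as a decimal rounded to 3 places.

p₁ = 0.36, p₀ = 0.095.
Under exogeneity and monotonicity, PN = (p₁ − p₀) / p₁.
PN = (0.36 − 0.095) / 0.36 = 0.265 / 0.36 ≈ 0.7361

PN ≈ 0.736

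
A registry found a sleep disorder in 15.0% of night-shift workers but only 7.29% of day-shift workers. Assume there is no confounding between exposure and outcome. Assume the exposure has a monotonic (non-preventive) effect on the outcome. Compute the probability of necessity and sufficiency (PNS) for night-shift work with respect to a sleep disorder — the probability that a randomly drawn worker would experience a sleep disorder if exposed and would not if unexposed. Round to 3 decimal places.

PNS ≈ 0.077

p₁ = 0.15, p₀ = 0.0729.
Under exogeneity and monotonicity, PNS = p₁ − p₀.
PNS = 0.15 − 0.0729 = 0.0771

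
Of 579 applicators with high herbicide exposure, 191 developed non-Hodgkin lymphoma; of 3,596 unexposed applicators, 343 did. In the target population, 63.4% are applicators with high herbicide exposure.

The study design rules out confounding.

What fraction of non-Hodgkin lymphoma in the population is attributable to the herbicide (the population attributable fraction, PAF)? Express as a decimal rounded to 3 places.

p₁ = P(outcome | exposed) = 191/579 = 0.32988
p₀ = P(outcome | unexposed) = 343/3596 = 0.095384
Overall risk P(Y=1) = π·p₁ + (1−π)·p₀ = 0.634×0.32988 + 0.366×0.095384 = 0.24405.
Under exogeneity, PAF = [P(Y=1) − p₀] / P(Y=1).
PAF = (0.24405 − 0.095384) / 0.24405 ≈ 0.6092

PAF ≈ 0.609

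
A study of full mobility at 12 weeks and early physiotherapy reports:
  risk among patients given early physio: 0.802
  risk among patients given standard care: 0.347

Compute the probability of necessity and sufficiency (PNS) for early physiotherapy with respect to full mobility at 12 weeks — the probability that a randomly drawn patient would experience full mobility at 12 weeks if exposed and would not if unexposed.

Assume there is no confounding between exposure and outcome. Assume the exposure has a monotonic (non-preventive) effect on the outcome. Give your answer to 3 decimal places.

Let p₁ = 0.802, p₀ = 0.347.
Under exogeneity and monotonicity, PNS = p₁ − p₀.
PNS = 0.802 − 0.347 = 0.455

PNS ≈ 0.455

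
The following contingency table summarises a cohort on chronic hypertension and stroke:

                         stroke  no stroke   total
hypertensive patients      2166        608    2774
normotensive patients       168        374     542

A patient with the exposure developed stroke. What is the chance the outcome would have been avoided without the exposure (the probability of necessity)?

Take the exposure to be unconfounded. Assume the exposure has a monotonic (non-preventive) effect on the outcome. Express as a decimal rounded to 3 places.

p₁ = P(outcome | exposed) = 2166/2774 = 0.78082
p₀ = P(outcome | unexposed) = 168/542 = 0.30996
Under exogeneity and monotonicity, PN = (p₁ − p₀)/p₁.
PN = (0.78082 − 0.30996) / 0.78082 ≈ 0.6030

PN ≈ 0.603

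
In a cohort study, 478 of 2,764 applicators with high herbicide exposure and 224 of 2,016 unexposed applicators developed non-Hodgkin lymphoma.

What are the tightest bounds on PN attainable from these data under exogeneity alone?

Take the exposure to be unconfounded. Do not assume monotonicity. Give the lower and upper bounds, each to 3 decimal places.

p₁ = P(outcome | exposed) = 478/2764 = 0.17294
p₀ = P(outcome | unexposed) = 224/2016 = 0.11111
Under exogeneity alone the bounds on PN are max{0,(p₁−p₀)/p₁} ≤ PN ≤ min{1,(1−p₀)/p₁}.
  lower = (p₁ − p₀)/p₁ = 0.061827 / 0.17294 ≈ 0.3575
  upper = min{1, (1 − p₀)/p₁} = 0.88889 / 0.17294 ≈ 5.1399 → capped at 1

0.358 ≤ PN ≤ 1.000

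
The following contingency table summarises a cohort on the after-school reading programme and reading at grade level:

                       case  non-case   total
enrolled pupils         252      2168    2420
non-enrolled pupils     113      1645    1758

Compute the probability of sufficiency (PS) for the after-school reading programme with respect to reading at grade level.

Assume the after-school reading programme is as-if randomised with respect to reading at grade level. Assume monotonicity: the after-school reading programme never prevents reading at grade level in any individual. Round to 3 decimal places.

PS ≈ 0.043

p₁ = P(outcome | exposed) = 252/2420 = 0.10413
p₀ = P(outcome | unexposed) = 113/1758 = 0.064278
Under exogeneity and monotonicity, PS = (p₁ − p₀) / (1 − p₀).
PS = (0.10413 − 0.064278) / (1 − 0.064278) = 0.039855 / 0.93572 ≈ 0.0426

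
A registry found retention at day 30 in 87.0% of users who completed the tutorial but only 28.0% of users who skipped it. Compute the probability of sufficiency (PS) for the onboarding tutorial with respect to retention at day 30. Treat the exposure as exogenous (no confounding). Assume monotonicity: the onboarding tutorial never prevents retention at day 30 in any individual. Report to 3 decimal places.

PS ≈ 0.819

p₁ = 0.87, p₀ = 0.28.
Under exogeneity and monotonicity, PS = (p₁ − p₀) / (1 − p₀).
PS = (0.87 − 0.28) / (1 − 0.28) = 0.59 / 0.72 ≈ 0.8194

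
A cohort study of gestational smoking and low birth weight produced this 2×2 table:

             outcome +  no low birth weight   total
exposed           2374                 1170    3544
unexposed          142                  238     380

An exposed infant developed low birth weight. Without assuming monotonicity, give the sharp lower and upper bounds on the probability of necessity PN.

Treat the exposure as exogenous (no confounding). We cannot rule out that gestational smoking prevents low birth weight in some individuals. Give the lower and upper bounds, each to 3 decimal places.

0.442 ≤ PN ≤ 0.935

p₁ = P(outcome | exposed) = 2374/3544 = 0.66986
p₀ = P(outcome | unexposed) = 142/380 = 0.37368
Under exogeneity alone the bounds on PN are max{0,(p₁−p₀)/p₁} ≤ PN ≤ min{1,(1−p₀)/p₁}.
  lower = (p₁ − p₀)/p₁ = 0.29618 / 0.66986 ≈ 0.4421
  upper = min{1, (1 − p₀)/p₁} = 0.62632 / 0.66986 ≈ 0.9350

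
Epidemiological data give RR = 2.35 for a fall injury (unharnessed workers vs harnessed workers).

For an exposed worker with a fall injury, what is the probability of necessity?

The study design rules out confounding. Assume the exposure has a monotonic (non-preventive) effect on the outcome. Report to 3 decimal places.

PN ≈ 0.574

Under exogeneity and monotonicity, PN = (RR − 1) / RR = 1 − 1/RR.
PN = (2.35 − 1) / 2.35 = 1.35 / 2.35 ≈ 0.5745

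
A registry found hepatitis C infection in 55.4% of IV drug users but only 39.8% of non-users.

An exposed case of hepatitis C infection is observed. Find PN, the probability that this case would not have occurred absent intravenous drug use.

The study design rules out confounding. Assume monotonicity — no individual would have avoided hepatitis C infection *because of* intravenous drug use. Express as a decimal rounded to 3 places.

p₁ = 0.554, p₀ = 0.398.
Under exogeneity and monotonicity, PN = (p₁ − p₀) / p₁.
PN = (0.554 − 0.398) / 0.554 = 0.156 / 0.554 ≈ 0.2816

PN ≈ 0.282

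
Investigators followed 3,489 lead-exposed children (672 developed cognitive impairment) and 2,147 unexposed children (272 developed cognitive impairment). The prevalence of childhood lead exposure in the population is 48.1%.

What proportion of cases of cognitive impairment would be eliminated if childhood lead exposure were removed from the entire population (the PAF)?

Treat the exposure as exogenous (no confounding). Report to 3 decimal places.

PAF ≈ 0.200

p₁ = P(outcome | exposed) = 672/3489 = 0.19261
p₀ = P(outcome | unexposed) = 272/2147 = 0.12669
Overall risk P(Y=1) = π·p₁ + (1−π)·p₀ = 0.481×0.19261 + 0.519×0.12669 = 0.15839.
Under exogeneity, PAF = [P(Y=1) − p₀] / P(Y=1).
PAF = (0.15839 − 0.12669) / 0.15839 ≈ 0.2002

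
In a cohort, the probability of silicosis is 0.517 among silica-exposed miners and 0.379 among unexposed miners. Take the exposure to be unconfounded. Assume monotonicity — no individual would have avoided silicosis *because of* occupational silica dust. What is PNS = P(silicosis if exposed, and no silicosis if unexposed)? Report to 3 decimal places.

Let p₁ = 0.517, p₀ = 0.379.
Under exogeneity and monotonicity, PNS = p₁ − p₀.
PNS = 0.517 − 0.379 = 0.138

PNS ≈ 0.138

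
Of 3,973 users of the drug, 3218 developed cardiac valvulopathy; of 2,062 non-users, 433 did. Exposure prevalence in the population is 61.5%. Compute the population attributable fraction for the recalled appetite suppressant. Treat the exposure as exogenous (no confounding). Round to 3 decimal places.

p₁ = P(outcome | exposed) = 3218/3973 = 0.80997
p₀ = P(outcome | unexposed) = 433/2062 = 0.20999
Overall risk P(Y=1) = π·p₁ + (1−π)·p₀ = 0.615×0.80997 + 0.385×0.20999 = 0.57898.
Under exogeneity, PAF = [P(Y=1) − p₀] / P(Y=1).
PAF = (0.57898 − 0.20999) / 0.57898 ≈ 0.6373

PAF ≈ 0.637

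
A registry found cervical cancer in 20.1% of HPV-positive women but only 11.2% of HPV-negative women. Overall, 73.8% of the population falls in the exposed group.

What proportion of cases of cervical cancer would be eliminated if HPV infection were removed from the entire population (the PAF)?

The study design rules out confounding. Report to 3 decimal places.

PAF ≈ 0.370

p₁ = 0.201, p₀ = 0.112.
Overall risk P(Y=1) = π·p₁ + (1−π)·p₀ = 0.738×0.201 + 0.262×0.112 = 0.17768.
Under exogeneity, PAF = [P(Y=1) − p₀] / P(Y=1).
PAF = (0.17768 − 0.112) / 0.17768 ≈ 0.3697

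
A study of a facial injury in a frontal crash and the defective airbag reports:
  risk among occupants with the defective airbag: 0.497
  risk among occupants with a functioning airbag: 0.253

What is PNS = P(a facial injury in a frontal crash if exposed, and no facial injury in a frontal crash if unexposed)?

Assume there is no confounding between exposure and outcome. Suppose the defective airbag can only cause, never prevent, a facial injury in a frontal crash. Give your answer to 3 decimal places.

Let p₁ = 0.497, p₀ = 0.253.
Under exogeneity and monotonicity, PNS = p₁ − p₀.
PNS = 0.497 − 0.253 = 0.244

PNS ≈ 0.244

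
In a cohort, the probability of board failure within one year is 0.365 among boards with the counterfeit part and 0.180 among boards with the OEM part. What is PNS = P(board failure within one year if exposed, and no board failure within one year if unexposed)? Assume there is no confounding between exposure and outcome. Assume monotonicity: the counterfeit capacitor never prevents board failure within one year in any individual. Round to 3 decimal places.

Let p₁ = 0.365, p₀ = 0.18.
Under exogeneity and monotonicity, PNS = p₁ − p₀.
PNS = 0.365 − 0.18 = 0.185

PNS ≈ 0.185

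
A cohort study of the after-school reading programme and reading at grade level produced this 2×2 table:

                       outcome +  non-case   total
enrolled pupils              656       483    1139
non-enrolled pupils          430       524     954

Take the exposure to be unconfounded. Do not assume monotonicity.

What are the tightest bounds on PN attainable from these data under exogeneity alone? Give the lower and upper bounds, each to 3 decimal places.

p₁ = P(outcome | exposed) = 656/1139 = 0.57594
p₀ = P(outcome | unexposed) = 430/954 = 0.45073
Under exogeneity alone the bounds on PN are max{0,(p₁−p₀)/p₁} ≤ PN ≤ min{1,(1−p₀)/p₁}.
  lower = (p₁ − p₀)/p₁ = 0.12521 / 0.57594 ≈ 0.2174
  upper = min{1, (1 − p₀)/p₁} = 0.54927 / 0.57594 ≈ 0.9537

0.217 ≤ PN ≤ 0.954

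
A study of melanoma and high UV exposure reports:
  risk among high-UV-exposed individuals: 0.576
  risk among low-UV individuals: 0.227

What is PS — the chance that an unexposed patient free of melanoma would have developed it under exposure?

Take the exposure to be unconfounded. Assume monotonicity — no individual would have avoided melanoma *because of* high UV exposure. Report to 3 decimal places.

Let p₁ = 0.576, p₀ = 0.227.
Under exogeneity and monotonicity, PS = (p₁ − p₀) / (1 − p₀).
PS = (0.576 − 0.227) / (1 − 0.227) = 0.349 / 0.773 ≈ 0.4515

PS ≈ 0.451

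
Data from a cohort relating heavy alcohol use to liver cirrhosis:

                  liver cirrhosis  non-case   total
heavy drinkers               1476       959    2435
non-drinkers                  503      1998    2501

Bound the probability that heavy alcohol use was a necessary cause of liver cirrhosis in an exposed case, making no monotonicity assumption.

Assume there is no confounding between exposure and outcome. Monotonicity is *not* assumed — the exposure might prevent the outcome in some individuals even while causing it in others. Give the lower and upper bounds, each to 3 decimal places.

0.668 ≤ PN ≤ 1.000

p₁ = P(outcome | exposed) = 1476/2435 = 0.60616
p₀ = P(outcome | unexposed) = 503/2501 = 0.20112
Under exogeneity alone the bounds on PN are max{0,(p₁−p₀)/p₁} ≤ PN ≤ min{1,(1−p₀)/p₁}.
  lower = (p₁ − p₀)/p₁ = 0.40504 / 0.60616 ≈ 0.6682
  upper = min{1, (1 − p₀)/p₁} = 0.79888 / 0.60616 ≈ 1.3179 → capped at 1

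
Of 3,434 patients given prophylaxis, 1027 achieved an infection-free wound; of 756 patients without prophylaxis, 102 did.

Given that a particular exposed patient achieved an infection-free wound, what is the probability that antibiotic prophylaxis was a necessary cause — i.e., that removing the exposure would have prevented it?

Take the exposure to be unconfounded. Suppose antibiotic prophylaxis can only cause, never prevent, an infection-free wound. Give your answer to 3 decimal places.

p₁ = P(outcome | exposed) = 1027/3434 = 0.29907
p₀ = P(outcome | unexposed) = 102/756 = 0.13492
Under exogeneity and monotonicity, PN = (p₁ − p₀) / p₁.
PN = (0.29907 − 0.13492) / 0.29907 = 0.16415 / 0.29907 ≈ 0.5489

PN ≈ 0.549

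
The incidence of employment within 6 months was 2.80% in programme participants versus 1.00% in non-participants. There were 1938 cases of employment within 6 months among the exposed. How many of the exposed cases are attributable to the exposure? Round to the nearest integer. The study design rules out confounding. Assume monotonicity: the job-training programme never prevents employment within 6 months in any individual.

p₁ = 0.028, p₀ = 0.01.
PN = (p₁ − p₀)/p₁ = (0.028 − 0.01) / 0.028 ≈ 0.64286.
Attributable cases ≈ PN × (exposed cases) = 0.64286 × 1938 ≈ 1245.86.

about 1246 cases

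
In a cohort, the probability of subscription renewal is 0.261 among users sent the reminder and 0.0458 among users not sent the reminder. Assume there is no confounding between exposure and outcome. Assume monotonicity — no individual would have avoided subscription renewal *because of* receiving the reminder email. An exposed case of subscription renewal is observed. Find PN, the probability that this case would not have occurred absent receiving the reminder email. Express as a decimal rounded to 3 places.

Let p₁ = 0.261, p₀ = 0.0458.
Under exogeneity and monotonicity, PN = (p₁ − p₀) / p₁.
PN = (0.261 − 0.0458) / 0.261 = 0.2152 / 0.261 ≈ 0.8245

PN ≈ 0.825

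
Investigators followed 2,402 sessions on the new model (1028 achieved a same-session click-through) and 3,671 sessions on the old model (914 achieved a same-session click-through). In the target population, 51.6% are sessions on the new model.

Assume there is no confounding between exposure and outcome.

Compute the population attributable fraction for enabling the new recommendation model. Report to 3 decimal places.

PAF ≈ 0.271

p₁ = P(outcome | exposed) = 1028/2402 = 0.42798
p₀ = P(outcome | unexposed) = 914/3671 = 0.24898
Overall risk P(Y=1) = π·p₁ + (1−π)·p₀ = 0.516×0.42798 + 0.484×0.24898 = 0.34134.
Under exogeneity, PAF = [P(Y=1) − p₀] / P(Y=1).
PAF = (0.34134 − 0.24898) / 0.34134 ≈ 0.2706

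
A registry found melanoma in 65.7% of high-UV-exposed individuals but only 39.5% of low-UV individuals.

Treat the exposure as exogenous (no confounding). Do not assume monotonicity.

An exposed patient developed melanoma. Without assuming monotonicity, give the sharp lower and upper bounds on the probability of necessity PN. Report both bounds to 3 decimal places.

0.399 ≤ PN ≤ 0.921

p₁ = 0.657, p₀ = 0.395.
Under exogeneity alone the bounds on PN are max{0,(p₁−p₀)/p₁} ≤ PN ≤ min{1,(1−p₀)/p₁}.
  lower = (p₁ − p₀)/p₁ = 0.262 / 0.657 ≈ 0.3988
  upper = min{1, (1 − p₀)/p₁} = 0.605 / 0.657 ≈ 0.9209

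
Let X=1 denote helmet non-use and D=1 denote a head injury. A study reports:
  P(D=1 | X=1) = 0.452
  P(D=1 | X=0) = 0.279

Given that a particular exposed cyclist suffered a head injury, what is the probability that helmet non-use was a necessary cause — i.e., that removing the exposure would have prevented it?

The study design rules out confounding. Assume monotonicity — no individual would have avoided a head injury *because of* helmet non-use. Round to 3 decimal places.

PN ≈ 0.383

Let p₁ = 0.452, p₀ = 0.279.
Under exogeneity and monotonicity, PN = (p₁ − p₀) / p₁.
PN = (0.452 − 0.279) / 0.452 = 0.173 / 0.452 ≈ 0.3827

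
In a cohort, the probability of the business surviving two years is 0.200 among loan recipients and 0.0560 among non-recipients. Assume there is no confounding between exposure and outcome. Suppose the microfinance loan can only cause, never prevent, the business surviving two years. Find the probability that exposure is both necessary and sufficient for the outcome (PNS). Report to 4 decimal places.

PNS ≈ 0.1440

Let p₁ = 0.2, p₀ = 0.056.
Under exogeneity and monotonicity, PNS = p₁ − p₀.
PNS = 0.2 − 0.056 = 0.144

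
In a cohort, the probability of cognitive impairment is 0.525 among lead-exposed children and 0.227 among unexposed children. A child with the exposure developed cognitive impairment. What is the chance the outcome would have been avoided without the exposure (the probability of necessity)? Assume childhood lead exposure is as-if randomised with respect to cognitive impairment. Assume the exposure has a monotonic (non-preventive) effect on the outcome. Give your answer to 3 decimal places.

PN ≈ 0.568

Let p₁ = 0.525, p₀ = 0.227.
Under exogeneity and monotonicity, PN = (p₁ − p₀) / p₁.
PN = (0.525 − 0.227) / 0.525 = 0.298 / 0.525 ≈ 0.5676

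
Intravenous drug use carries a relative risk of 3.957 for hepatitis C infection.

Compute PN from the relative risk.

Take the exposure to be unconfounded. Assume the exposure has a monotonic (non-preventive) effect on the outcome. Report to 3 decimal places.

PN ≈ 0.747

Under exogeneity and monotonicity, PN = (RR − 1) / RR = 1 − 1/RR.
PN = (3.957 − 1) / 3.957 = 2.957 / 3.957 ≈ 0.7473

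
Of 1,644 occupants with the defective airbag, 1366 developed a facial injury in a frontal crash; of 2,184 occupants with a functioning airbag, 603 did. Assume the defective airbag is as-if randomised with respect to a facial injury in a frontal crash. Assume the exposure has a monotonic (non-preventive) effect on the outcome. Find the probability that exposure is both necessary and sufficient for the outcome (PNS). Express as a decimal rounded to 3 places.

PNS ≈ 0.555

p₁ = P(outcome | exposed) = 1366/1644 = 0.8309
p₀ = P(outcome | unexposed) = 603/2184 = 0.2761
Under exogeneity and monotonicity, PNS = p₁ − p₀.
PNS = 0.8309 − 0.2761 = 0.5548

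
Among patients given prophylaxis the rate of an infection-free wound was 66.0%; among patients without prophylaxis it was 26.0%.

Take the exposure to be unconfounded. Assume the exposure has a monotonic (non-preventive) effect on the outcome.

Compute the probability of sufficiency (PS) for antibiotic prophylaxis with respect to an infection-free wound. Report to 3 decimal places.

p₁ = 0.66, p₀ = 0.26.
Under exogeneity and monotonicity, PS = (p₁ − p₀) / (1 − p₀).
PS = (0.66 − 0.26) / (1 − 0.26) = 0.4 / 0.74 ≈ 0.5405

PS ≈ 0.541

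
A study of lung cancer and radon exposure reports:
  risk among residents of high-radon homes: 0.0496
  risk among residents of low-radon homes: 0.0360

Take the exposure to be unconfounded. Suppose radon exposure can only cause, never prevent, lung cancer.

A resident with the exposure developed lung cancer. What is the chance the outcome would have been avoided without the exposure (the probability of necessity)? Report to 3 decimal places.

Let p₁ = 0.0496, p₀ = 0.036.
Under exogeneity and monotonicity, PN = (p₁ − p₀) / p₁.
PN = (0.0496 − 0.036) / 0.0496 = 0.0136 / 0.0496 ≈ 0.2742

PN ≈ 0.274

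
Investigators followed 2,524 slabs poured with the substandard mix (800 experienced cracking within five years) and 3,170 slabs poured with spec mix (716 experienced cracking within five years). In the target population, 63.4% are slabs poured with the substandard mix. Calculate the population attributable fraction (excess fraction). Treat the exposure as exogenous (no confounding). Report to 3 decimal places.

p₁ = P(outcome | exposed) = 800/2524 = 0.31696
p₀ = P(outcome | unexposed) = 716/3170 = 0.22587
Overall risk P(Y=1) = π·p₁ + (1−π)·p₀ = 0.634×0.31696 + 0.366×0.22587 = 0.28362.
Under exogeneity, PAF = [P(Y=1) − p₀] / P(Y=1).
PAF = (0.28362 − 0.22587) / 0.28362 ≈ 0.2036

PAF ≈ 0.204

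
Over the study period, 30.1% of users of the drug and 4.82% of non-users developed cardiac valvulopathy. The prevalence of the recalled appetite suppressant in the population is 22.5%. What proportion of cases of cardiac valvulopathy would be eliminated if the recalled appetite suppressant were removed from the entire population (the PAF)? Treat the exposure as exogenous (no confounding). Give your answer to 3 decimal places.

p₁ = 0.301, p₀ = 0.0482.
Overall risk P(Y=1) = π·p₁ + (1−π)·p₀ = 0.225×0.301 + 0.775×0.0482 = 0.10508.
Under exogeneity, PAF = [P(Y=1) − p₀] / P(Y=1).
PAF = (0.10508 − 0.0482) / 0.10508 ≈ 0.5413

PAF ≈ 0.541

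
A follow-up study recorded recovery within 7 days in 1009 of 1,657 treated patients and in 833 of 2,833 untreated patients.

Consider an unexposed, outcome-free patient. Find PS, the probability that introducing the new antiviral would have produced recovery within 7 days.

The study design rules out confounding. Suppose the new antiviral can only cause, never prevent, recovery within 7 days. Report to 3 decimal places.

PS ≈ 0.446

p₁ = P(outcome | exposed) = 1009/1657 = 0.60893
p₀ = P(outcome | unexposed) = 833/2833 = 0.29403
Under exogeneity and monotonicity, PS = (p₁ − p₀) / (1 − p₀).
PS = (0.60893 − 0.29403) / (1 − 0.29403) = 0.3149 / 0.70597 ≈ 0.4461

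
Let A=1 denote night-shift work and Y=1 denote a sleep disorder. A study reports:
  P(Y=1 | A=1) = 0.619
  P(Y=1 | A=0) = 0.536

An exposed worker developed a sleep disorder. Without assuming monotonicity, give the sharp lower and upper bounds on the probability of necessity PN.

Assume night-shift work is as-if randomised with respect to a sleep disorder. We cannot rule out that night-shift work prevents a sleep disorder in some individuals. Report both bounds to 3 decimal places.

Let p₁ = 0.619, p₀ = 0.536.
Under exogeneity alone the bounds on PN are max{0,(p₁−p₀)/p₁} ≤ PN ≤ min{1,(1−p₀)/p₁}.
  lower = (p₁ − p₀)/p₁ = 0.083 / 0.619 ≈ 0.1341
  upper = min{1, (1 − p₀)/p₁} = 0.464 / 0.619 ≈ 0.7496

0.134 ≤ PN ≤ 0.750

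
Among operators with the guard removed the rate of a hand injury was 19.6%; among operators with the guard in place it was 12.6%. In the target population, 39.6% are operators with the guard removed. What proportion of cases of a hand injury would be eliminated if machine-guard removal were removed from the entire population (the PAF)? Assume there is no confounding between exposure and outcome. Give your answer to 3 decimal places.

PAF ≈ 0.180

p₁ = 0.196, p₀ = 0.126.
Overall risk P(Y=1) = π·p₁ + (1−π)·p₀ = 0.396×0.196 + 0.604×0.126 = 0.15372.
Under exogeneity, PAF = [P(Y=1) − p₀] / P(Y=1).
PAF = (0.15372 − 0.126) / 0.15372 ≈ 0.1803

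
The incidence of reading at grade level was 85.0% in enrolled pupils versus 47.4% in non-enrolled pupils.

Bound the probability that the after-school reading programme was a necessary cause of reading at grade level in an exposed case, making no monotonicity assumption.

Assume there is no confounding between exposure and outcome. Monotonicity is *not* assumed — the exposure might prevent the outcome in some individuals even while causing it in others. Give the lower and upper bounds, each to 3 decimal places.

0.442 ≤ PN ≤ 0.619

p₁ = 0.85, p₀ = 0.474.
Under exogeneity alone the bounds on PN are max{0,(p₁−p₀)/p₁} ≤ PN ≤ min{1,(1−p₀)/p₁}.
  lower = (p₁ − p₀)/p₁ = 0.376 / 0.85 ≈ 0.4424
  upper = min{1, (1 − p₀)/p₁} = 0.526 / 0.85 ≈ 0.6188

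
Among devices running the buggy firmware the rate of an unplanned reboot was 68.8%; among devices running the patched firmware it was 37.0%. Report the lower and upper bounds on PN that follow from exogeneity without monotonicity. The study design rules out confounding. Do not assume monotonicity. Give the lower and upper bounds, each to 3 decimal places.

p₁ = 0.688, p₀ = 0.37.
Under exogeneity alone the bounds on PN are max{0,(p₁−p₀)/p₁} ≤ PN ≤ min{1,(1−p₀)/p₁}.
  lower = (p₁ − p₀)/p₁ = 0.318 / 0.688 ≈ 0.4622
  upper = min{1, (1 − p₀)/p₁} = 0.63 / 0.688 ≈ 0.9157

0.462 ≤ PN ≤ 0.916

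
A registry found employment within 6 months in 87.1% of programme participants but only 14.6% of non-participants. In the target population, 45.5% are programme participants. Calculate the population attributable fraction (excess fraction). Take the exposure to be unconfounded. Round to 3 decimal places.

PAF ≈ 0.693

p₁ = 0.871, p₀ = 0.146.
Overall risk P(Y=1) = π·p₁ + (1−π)·p₀ = 0.455×0.871 + 0.545×0.146 = 0.47587.
Under exogeneity, PAF = [P(Y=1) − p₀] / P(Y=1).
PAF = (0.47587 − 0.146) / 0.47587 ≈ 0.6932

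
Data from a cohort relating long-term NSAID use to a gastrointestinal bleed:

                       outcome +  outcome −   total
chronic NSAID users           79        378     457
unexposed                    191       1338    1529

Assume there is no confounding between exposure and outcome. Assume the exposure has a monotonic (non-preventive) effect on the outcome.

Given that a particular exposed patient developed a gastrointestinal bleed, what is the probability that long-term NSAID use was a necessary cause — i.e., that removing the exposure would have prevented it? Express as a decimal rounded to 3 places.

p₁ = P(outcome | exposed) = 79/457 = 0.17287
p₀ = P(outcome | unexposed) = 191/1529 = 0.12492
Under exogeneity and monotonicity, PN = (p₁ − p₀)/p₁.
PN = (0.17287 − 0.12492) / 0.17287 ≈ 0.2774

PN ≈ 0.277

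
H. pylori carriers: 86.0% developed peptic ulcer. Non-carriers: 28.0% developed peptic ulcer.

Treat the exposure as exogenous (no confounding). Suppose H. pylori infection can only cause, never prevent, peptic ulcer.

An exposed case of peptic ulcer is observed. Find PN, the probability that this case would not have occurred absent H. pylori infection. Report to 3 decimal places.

PN ≈ 0.674

p₁ = 0.86, p₀ = 0.28.
Under exogeneity and monotonicity, PN = (p₁ − p₀) / p₁.
PN = (0.86 − 0.28) / 0.86 = 0.58 / 0.86 ≈ 0.6744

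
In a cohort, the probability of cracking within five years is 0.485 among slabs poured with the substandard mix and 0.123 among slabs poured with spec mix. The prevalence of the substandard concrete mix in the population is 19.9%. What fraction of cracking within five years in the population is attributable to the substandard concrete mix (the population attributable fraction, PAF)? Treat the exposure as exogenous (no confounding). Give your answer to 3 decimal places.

Let p₁ = 0.485, p₀ = 0.123.
Overall risk P(Y=1) = π·p₁ + (1−π)·p₀ = 0.199×0.485 + 0.801×0.123 = 0.19504.
Under exogeneity, PAF = [P(Y=1) − p₀] / P(Y=1).
PAF = (0.19504 − 0.123) / 0.19504 ≈ 0.3694

PAF ≈ 0.369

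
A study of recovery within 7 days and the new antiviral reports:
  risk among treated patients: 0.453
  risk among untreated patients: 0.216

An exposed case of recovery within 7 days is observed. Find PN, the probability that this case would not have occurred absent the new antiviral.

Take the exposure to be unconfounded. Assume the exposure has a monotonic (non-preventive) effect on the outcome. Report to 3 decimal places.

Let p₁ = 0.453, p₀ = 0.216.
Under exogeneity and monotonicity, PN = (p₁ − p₀) / p₁.
PN = (0.453 − 0.216) / 0.453 = 0.237 / 0.453 ≈ 0.5232

PN ≈ 0.523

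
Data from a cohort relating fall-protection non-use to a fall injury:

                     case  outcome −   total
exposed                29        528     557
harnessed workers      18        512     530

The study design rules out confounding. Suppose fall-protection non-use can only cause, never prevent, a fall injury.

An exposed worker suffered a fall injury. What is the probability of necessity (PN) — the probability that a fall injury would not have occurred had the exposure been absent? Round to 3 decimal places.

PN ≈ 0.348

p₁ = P(outcome | exposed) = 29/557 = 0.052065
p₀ = P(outcome | unexposed) = 18/530 = 0.033962
Under exogeneity and monotonicity, PN = (p₁ − p₀)/p₁.
PN = (0.052065 − 0.033962) / 0.052065 ≈ 0.3477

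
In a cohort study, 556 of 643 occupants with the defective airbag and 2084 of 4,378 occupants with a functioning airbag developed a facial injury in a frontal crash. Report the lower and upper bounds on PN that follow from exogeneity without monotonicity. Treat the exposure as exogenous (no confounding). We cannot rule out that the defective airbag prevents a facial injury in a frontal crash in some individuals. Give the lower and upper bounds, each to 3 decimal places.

p₁ = P(outcome | exposed) = 556/643 = 0.8647
p₀ = P(outcome | unexposed) = 2084/4378 = 0.47602
Under exogeneity alone the bounds on PN are max{0,(p₁−p₀)/p₁} ≤ PN ≤ min{1,(1−p₀)/p₁}.
  lower = (p₁ − p₀)/p₁ = 0.38868 / 0.8647 ≈ 0.4495
  upper = min{1, (1 − p₀)/p₁} = 0.52398 / 0.8647 ≈ 0.6060

0.449 ≤ PN ≤ 0.606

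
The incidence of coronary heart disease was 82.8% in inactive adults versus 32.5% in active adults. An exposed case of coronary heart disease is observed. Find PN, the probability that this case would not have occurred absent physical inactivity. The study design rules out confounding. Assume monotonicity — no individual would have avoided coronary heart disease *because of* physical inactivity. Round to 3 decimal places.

p₁ = 0.828, p₀ = 0.325.
Under exogeneity and monotonicity, PN = (p₁ − p₀) / p₁.
PN = (0.828 − 0.325) / 0.828 = 0.503 / 0.828 ≈ 0.6075

PN ≈ 0.607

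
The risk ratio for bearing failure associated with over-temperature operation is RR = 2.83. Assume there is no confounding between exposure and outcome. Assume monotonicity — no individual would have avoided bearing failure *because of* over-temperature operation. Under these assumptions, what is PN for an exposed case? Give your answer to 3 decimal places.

Under exogeneity and monotonicity, PN = (RR − 1) / RR = 1 − 1/RR.
PN = (2.83 − 1) / 2.83 = 1.83 / 2.83 ≈ 0.6466

PN ≈ 0.647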